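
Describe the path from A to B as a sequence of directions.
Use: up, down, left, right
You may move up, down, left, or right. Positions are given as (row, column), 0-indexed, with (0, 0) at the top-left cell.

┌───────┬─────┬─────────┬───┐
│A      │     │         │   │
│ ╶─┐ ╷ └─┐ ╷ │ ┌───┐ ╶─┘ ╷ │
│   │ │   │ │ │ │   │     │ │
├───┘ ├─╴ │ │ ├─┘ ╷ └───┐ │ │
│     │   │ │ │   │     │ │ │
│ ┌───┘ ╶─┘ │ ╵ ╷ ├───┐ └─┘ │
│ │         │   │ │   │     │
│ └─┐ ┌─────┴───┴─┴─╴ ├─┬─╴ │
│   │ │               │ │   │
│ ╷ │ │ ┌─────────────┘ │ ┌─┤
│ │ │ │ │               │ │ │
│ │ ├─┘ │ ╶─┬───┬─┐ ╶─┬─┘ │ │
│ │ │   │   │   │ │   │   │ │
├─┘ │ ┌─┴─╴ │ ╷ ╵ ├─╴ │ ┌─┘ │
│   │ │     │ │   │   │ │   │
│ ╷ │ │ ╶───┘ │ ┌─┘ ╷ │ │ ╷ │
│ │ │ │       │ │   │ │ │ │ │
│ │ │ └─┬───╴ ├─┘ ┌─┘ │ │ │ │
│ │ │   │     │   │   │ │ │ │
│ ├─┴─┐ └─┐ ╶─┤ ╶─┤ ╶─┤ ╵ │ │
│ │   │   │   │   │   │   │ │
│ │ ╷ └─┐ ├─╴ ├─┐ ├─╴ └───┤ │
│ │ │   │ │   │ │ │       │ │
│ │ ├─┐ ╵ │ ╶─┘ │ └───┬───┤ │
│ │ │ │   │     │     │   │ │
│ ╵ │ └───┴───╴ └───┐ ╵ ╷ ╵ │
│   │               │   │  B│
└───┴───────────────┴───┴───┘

Finding the path and converting it to directions:
Path through cells: (0,0) → (0,1) → (0,2) → (0,3) → (1,3) → (1,4) → (2,4) → (2,3) → (3,3) → (3,4) → (3,5) → (2,5) → (1,5) → (0,5) → (0,6) → (1,6) → (2,6) → (3,6) → (3,7) → (2,7) → (2,8) → (1,8) → (1,9) → (2,9) → (2,10) → (2,11) → (3,11) → (3,12) → (3,13) → (4,13) → (4,12) → (5,12) → (6,12) → (6,11) → (7,11) → (8,11) → (9,11) → (10,11) → (10,12) → (9,12) → (8,12) → (7,12) → (7,13) → (8,13) → (9,13) → (10,13) → (11,13) → (12,13) → (13,13)
Directions: right, right, right, down, right, down, left, down, right, right, up, up, up, right, down, down, down, right, up, right, up, right, down, right, right, down, right, right, down, left, down, down, left, down, down, down, down, right, up, up, up, right, down, down, down, down, down, down

Solution:

┌───────┬─────┬─────────┬───┐
│A → → ↓│  ↱ ↓│         │   │
│ ╶─┐ ╷ └─┐ ╷ │ ┌───┐ ╶─┘ ╷ │
│   │ │↳ ↓│↑│↓│ │↱ ↓│     │ │
├───┘ ├─╴ │ │ ├─┘ ╷ └───┐ │ │
│     │↓ ↲│↑│↓│↱ ↑│↳ → ↓│ │ │
│ ┌───┘ ╶─┘ │ ╵ ╷ ├───┐ └─┘ │
│ │    ↳ → ↑│↳ ↑│ │   │↳ → ↓│
│ └─┐ ┌─────┴───┴─┴─╴ ├─┬─╴ │
│   │ │               │ │↓ ↲│
│ ╷ │ │ ┌─────────────┘ │ ┌─┤
│ │ │ │ │               │↓│ │
│ │ ├─┘ │ ╶─┬───┬─┐ ╶─┬─┘ │ │
│ │ │   │   │   │ │   │↓ ↲│ │
├─┘ │ ┌─┴─╴ │ ╷ ╵ ├─╴ │ ┌─┘ │
│   │ │     │ │   │   │↓│↱ ↓│
│ ╷ │ │ ╶───┘ │ ┌─┘ ╷ │ │ ╷ │
│ │ │ │       │ │   │ │↓│↑│↓│
│ │ │ └─┬───╴ ├─┘ ┌─┘ │ │ │ │
│ │ │   │     │   │   │↓│↑│↓│
│ ├─┴─┐ └─┐ ╶─┤ ╶─┤ ╶─┤ ╵ │ │
│ │   │   │   │   │   │↳ ↑│↓│
│ │ ╷ └─┐ ├─╴ ├─┐ ├─╴ └───┤ │
│ │ │   │ │   │ │ │       │↓│
│ │ ├─┐ ╵ │ ╶─┘ │ └───┬───┤ │
│ │ │ │   │     │     │   │↓│
│ ╵ │ └───┴───╴ └───┐ ╵ ╷ ╵ │
│   │               │   │  B│
└───┴───────────────┴───┴───┘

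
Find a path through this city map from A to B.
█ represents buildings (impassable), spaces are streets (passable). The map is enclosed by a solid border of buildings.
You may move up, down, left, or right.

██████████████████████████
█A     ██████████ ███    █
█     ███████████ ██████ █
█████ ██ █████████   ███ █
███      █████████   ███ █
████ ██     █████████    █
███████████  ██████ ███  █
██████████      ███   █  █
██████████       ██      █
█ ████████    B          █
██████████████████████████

Finding the shortest path from A to B:
Movement: cardinal only
Path length: 21 steps
Directions: down → right → right → right → right → down → down → right → right → down → right → right → right → right → down → down → down → down → right → right → right

Solution:

██████████████████████████
█A     ██████████ ███    █
█↳→→→↓███████████ ██████ █
█████↓██ █████████   ███ █
███  ↳→↓ █████████   ███ █
████ ██↳→→→↓█████████    █
███████████↓ ██████ ███  █
██████████ ↓    ███   █  █
██████████ ↓     ██      █
█ ████████ ↳→→B          █
██████████████████████████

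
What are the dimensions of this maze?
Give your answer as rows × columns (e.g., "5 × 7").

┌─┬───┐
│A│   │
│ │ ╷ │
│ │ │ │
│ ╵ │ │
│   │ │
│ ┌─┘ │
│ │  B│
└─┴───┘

Counting the maze dimensions:
Rows (vertical): 4
Columns (horizontal): 3
Dimensions: 4 × 3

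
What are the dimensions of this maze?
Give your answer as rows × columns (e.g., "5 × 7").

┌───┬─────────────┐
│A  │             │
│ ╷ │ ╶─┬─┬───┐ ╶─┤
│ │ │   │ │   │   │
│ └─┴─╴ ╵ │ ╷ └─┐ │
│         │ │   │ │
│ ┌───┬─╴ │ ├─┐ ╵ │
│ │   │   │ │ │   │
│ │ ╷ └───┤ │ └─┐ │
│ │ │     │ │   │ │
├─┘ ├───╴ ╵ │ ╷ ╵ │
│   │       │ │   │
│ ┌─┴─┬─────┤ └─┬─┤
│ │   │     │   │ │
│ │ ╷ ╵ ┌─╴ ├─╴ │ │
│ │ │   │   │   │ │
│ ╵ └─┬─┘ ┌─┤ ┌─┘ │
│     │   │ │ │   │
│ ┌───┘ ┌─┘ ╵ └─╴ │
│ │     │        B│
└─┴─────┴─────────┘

Counting the maze dimensions:
Rows (vertical): 10
Columns (horizontal): 9
Dimensions: 10 × 9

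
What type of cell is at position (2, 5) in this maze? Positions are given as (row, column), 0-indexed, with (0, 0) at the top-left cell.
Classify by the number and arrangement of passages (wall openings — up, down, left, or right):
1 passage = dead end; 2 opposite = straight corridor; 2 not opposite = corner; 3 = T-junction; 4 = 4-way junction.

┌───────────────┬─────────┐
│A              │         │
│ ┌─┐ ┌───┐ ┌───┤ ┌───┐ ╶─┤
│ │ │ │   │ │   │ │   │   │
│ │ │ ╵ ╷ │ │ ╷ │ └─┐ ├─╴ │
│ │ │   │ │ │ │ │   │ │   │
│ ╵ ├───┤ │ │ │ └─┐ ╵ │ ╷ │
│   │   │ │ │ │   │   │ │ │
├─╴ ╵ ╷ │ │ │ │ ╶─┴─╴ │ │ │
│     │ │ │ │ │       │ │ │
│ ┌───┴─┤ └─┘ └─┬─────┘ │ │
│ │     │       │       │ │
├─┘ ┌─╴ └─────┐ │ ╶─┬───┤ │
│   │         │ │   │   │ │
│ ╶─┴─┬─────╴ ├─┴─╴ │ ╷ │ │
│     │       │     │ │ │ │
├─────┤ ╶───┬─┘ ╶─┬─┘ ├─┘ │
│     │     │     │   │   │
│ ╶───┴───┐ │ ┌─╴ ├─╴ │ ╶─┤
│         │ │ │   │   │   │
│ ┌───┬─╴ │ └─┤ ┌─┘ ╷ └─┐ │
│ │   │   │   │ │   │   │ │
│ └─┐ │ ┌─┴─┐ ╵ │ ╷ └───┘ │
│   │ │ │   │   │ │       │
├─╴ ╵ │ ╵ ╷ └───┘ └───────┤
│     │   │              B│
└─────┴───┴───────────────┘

Checking cell at (2, 5):
Number of passages: 2
Cell type: straight corridor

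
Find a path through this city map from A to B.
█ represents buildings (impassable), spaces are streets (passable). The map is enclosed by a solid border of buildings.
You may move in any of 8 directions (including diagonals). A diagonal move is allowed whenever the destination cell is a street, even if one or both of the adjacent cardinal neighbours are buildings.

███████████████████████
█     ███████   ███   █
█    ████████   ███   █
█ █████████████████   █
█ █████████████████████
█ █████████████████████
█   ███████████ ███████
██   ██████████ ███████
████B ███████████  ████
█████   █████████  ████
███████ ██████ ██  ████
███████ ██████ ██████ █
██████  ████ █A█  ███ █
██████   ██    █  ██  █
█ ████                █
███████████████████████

Finding the shortest path from A to B:
Movement: 8-directional
Path length: 12 steps
Directions: down-left → left → left → down-left → left → up-left → up-left → up → up → up-left → left → up-left

Solution:

███████████████████████
█     ███████   ███   █
█    ████████   ███   █
█ █████████████████   █
█ █████████████████████
█ █████████████████████
█   ███████████ ███████
██   ██████████ ███████
████B ███████████  ████
█████↖← █████████  ████
███████↖██████ ██  ████
███████↑██████ ██████ █
██████ ↑████ █A█  ███ █
██████  ↖██↙←← █  ██  █
█ ████   ↖←           █
███████████████████████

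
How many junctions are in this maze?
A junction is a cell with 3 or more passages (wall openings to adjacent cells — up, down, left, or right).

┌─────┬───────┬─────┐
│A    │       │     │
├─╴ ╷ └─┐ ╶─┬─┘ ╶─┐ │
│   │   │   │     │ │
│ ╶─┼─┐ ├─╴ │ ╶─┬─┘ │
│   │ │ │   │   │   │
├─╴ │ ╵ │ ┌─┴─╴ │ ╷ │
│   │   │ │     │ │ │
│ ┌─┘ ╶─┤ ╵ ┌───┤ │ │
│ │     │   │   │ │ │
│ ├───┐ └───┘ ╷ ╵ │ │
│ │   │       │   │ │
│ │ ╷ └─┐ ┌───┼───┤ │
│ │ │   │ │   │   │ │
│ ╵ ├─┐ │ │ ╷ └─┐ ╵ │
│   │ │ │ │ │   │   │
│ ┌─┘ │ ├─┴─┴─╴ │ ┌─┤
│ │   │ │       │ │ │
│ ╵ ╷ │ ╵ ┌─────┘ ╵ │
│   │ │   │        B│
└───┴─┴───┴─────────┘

Checking each cell for number of passages:

Junctions found (3+ passages):
  (0, 1): 3 passages
  (0, 4): 3 passages
  (1, 7): 3 passages
  (2, 9): 3 passages
  (3, 2): 3 passages
  (4, 2): 3 passages
  (5, 4): 3 passages
  (7, 0): 3 passages
  (7, 8): 3 passages
  (8, 2): 3 passages
  (9, 8): 3 passages
Total junctions: 11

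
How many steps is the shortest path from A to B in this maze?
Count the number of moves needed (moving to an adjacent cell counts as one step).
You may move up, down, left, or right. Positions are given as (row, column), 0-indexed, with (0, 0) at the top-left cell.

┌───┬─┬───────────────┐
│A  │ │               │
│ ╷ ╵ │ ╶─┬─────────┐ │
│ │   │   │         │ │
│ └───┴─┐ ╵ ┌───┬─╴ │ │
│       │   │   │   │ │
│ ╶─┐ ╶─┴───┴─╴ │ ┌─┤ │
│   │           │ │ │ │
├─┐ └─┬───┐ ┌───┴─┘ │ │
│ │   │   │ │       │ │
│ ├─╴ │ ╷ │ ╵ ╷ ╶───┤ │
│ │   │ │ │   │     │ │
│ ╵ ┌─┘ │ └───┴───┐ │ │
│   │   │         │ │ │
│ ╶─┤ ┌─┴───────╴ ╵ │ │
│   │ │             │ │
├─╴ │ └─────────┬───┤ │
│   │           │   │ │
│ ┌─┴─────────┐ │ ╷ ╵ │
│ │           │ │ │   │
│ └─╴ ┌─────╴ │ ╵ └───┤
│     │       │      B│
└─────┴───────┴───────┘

Using BFS to find shortest path:
Start: (0, 0), End: (10, 10)
Path found:
(0,0) → (1,0) → (2,0) → (2,1) → (2,2) → (3,2) → (3,3) → (3,4) → (3,5) → (4,5) → (5,5) → (5,6) → (4,6) → (4,7) → (5,7) → (5,8) → (5,9) → (6,9) → (7,9) → (7,8) → (6,8) → (6,7) → (6,6) → (6,5) → (6,4) → (5,4) → (4,4) → (4,3) → (5,3) → (6,3) → (6,2) → (7,2) → (8,2) → (8,3) → (8,4) → (8,5) → (8,6) → (8,7) → (9,7) → (10,7) → (10,8) → (10,9) → (10,10)
Number of steps: 42

Solution:

┌───┬─┬───────────────┐
│A  │ │               │
│ ╷ ╵ │ ╶─┬─────────┐ │
│↓│   │   │         │ │
│ └───┴─┐ ╵ ┌───┬─╴ │ │
│↳ → ↓  │   │   │   │ │
│ ╶─┐ ╶─┴───┴─╴ │ ┌─┤ │
│   │↳ → → ↓    │ │ │ │
├─┐ └─┬───┐ ┌───┴─┘ │ │
│ │   │↓ ↰│↓│↱ ↓    │ │
│ ├─╴ │ ╷ │ ╵ ╷ ╶───┤ │
│ │   │↓│↑│↳ ↑│↳ → ↓│ │
│ ╵ ┌─┘ │ └───┴───┐ │ │
│   │↓ ↲│↑ ← ← ← ↰│↓│ │
│ ╶─┤ ┌─┴───────╴ ╵ │ │
│   │↓│          ↑ ↲│ │
├─╴ │ └─────────┬───┤ │
│   │↳ → → → → ↓│   │ │
│ ┌─┴─────────┐ │ ╷ ╵ │
│ │           │↓│ │   │
│ └─╴ ┌─────╴ │ ╵ └───┤
│     │       │↳ → → B│
└─────┴───────┴───────┘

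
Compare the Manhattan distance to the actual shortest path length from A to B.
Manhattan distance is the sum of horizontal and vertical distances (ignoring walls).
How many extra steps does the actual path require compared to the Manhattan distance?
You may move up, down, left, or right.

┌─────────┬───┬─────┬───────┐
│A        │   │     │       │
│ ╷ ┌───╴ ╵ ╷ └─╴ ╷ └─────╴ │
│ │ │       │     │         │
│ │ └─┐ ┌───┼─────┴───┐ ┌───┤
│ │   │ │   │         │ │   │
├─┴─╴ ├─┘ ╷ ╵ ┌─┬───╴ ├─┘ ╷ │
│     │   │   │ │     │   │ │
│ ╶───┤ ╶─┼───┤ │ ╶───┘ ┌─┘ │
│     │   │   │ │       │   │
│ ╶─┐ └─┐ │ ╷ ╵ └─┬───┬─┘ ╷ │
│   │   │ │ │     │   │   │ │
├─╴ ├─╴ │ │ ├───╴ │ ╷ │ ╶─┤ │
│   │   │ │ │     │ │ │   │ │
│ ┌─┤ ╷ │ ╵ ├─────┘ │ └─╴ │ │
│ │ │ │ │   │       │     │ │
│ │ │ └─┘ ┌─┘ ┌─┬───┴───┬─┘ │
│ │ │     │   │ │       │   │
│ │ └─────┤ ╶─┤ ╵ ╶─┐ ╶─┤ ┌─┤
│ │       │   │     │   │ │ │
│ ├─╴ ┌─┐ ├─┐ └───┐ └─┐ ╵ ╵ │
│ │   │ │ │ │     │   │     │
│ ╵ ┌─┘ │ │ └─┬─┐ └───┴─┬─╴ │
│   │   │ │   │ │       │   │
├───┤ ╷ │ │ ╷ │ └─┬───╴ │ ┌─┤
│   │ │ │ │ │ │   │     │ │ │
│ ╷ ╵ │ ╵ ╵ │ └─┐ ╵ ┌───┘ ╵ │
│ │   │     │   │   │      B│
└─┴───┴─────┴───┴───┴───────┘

Manhattan distance: |13 - 0| + |13 - 0| = 26
Actual path length: 60
Extra steps: 60 - 26 = 34

Solution:

┌─────────┬───┬─────┬───────┐
│A ↓      │   │     │       │
│ ╷ ┌───╴ ╵ ╷ └─╴ ╷ └─────╴ │
│ │↓│       │     │         │
│ │ └─┐ ┌───┼─────┴───┐ ┌───┤
│ │↳ ↓│ │↱ ↓│↱ → → → ↓│ │↱ ↓│
├─┴─╴ ├─┘ ╷ ╵ ┌─┬───╴ ├─┘ ╷ │
│↓ ← ↲│↱ ↑│↳ ↑│ │↓ ← ↲│↱ ↑│↓│
│ ╶───┤ ╶─┼───┤ │ ╶───┘ ┌─┘ │
│↳ → ↓│↑ ↰│   │ │↳ → → ↑│  ↓│
│ ╶─┐ └─┐ │ ╷ ╵ └─┬───┬─┘ ╷ │
│   │↳ ↓│↑│ │     │   │   │↓│
├─╴ ├─╴ │ │ ├───╴ │ ╷ │ ╶─┤ │
│   │↓ ↲│↑│ │     │ │ │   │↓│
│ ┌─┤ ╷ │ ╵ ├─────┘ │ └─╴ │ │
│ │ │↓│ │↑  │       │     │↓│
│ │ │ └─┘ ┌─┘ ┌─┬───┴───┬─┘ │
│ │ │↳ → ↑│   │ │       │↓ ↲│
│ │ └─────┤ ╶─┤ ╵ ╶─┐ ╶─┤ ┌─┤
│ │       │   │     │   │↓│ │
│ ├─╴ ┌─┐ ├─┐ └───┐ └─┐ ╵ ╵ │
│ │   │ │ │ │     │   │  ↳ ↓│
│ ╵ ┌─┘ │ │ └─┬─┐ └───┴─┬─╴ │
│   │   │ │   │ │       │↓ ↲│
├───┤ ╷ │ │ ╷ │ └─┬───╴ │ ┌─┤
│   │ │ │ │ │ │   │     │↓│ │
│ ╷ ╵ │ ╵ ╵ │ └─┐ ╵ ┌───┘ ╵ │
│ │   │     │   │   │    ↳ B│
└─┴───┴─────┴───┴───┴───────┘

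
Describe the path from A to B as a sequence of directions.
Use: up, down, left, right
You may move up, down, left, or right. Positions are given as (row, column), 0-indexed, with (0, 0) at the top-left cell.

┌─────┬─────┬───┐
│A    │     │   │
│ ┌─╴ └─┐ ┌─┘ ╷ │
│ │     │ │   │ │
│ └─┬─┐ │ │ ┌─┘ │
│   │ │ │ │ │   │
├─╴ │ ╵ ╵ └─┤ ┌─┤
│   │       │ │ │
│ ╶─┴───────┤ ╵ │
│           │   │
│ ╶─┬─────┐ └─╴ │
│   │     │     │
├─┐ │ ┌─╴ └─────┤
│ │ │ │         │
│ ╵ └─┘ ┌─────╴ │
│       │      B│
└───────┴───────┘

Finding the path and converting it to directions:
Path through cells: (0,0) → (1,0) → (2,0) → (2,1) → (3,1) → (3,0) → (4,0) → (5,0) → (5,1) → (6,1) → (7,1) → (7,2) → (7,3) → (6,3) → (6,4) → (6,5) → (6,6) → (6,7) → (7,7)
Directions: down, down, right, down, left, down, down, right, down, down, right, right, up, right, right, right, right, down

Solution:

┌─────┬─────┬───┐
│A    │     │   │
│ ┌─╴ └─┐ ┌─┘ ╷ │
│↓│     │ │   │ │
│ └─┬─┐ │ │ ┌─┘ │
│↳ ↓│ │ │ │ │   │
├─╴ │ ╵ ╵ └─┤ ┌─┤
│↓ ↲│       │ │ │
│ ╶─┴───────┤ ╵ │
│↓          │   │
│ ╶─┬─────┐ └─╴ │
│↳ ↓│     │     │
├─┐ │ ┌─╴ └─────┤
│ │↓│ │↱ → → → ↓│
│ ╵ └─┘ ┌─────╴ │
│  ↳ → ↑│      B│
└───────┴───────┘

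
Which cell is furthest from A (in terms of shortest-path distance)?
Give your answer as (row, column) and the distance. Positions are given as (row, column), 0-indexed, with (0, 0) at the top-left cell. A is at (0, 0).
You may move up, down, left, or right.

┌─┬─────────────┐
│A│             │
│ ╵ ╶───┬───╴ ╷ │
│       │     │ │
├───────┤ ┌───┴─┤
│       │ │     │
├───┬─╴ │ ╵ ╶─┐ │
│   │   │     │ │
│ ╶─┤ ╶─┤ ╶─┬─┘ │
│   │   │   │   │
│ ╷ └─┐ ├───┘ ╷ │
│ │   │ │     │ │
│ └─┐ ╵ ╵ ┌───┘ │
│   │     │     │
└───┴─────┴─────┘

Computing BFS distances from A to all cells:
Furthest cell: (2, 0)
Distance: 34 steps

Path from A to the furthest cell:

┌─┬─────────────┐
│A│↱ → → → → ↓  │
│ ╵ ╶───┬───╴ ╷ │
│↳ ↑    │↓ ← ↲│ │
├───────┤ ┌───┴─┤
│B ← ← ↰│↓│↱ → ↓│
├───┬─╴ │ ╵ ╶─┐ │
│   │↱ ↑│↳ ↑  │↓│
│ ╶─┤ ╶─┤ ╶─┬─┘ │
│   │↑ ↰│   │↓ ↲│
│ ╷ └─┐ ├───┘ ╷ │
│ │   │↑│↓ ← ↲│ │
│ └─┐ ╵ ╵ ┌───┘ │
│   │  ↑ ↲│     │
└───┴─────┴─────┘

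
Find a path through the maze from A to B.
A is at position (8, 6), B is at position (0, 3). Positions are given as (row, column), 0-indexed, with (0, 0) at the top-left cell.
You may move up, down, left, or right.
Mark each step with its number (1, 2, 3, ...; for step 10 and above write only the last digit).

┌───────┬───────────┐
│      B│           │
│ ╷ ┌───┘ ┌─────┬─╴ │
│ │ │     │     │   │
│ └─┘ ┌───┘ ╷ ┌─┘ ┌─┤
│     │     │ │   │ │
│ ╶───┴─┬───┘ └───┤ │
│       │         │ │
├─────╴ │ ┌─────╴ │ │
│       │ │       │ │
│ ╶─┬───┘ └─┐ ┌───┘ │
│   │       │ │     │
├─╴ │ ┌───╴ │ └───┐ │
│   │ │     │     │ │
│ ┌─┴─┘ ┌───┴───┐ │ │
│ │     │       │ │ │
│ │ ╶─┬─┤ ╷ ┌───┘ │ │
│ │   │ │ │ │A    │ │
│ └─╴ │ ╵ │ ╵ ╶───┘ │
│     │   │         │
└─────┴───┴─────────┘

Finding the shortest path from (8, 6) to (0, 3):
Path length: 49 steps
Directions: right → right → up → up → left → left → up → up → right → right → up → left → left → left → left → down → down → right → down → left → left → down → left → left → down → right → down → left → left → up → up → up → right → up → left → up → right → right → right → up → left → left → left → up → up → up → right → right → right

Solution:

┌───────┬───────────┐
│6 7 8 B│           │
│ ╷ ┌───┘ ┌─────┬─╴ │
│5│ │     │     │   │
│ └─┘ ┌───┘ ╷ ┌─┘ ┌─┤
│4    │     │ │   │ │
│ ╶───┴─┬───┘ └───┤ │
│3 2 1 0│5 4 3 2 1│ │
├─────╴ │ ┌─────╴ │ │
│6 7 8 9│6│  8 9 0│ │
│ ╶─┬───┘ └─┐ ┌───┘ │
│5 4│    7 8│7│     │
├─╴ │ ┌───╴ │ └───┐ │
│2 3│ │1 0 9│6 5 4│ │
│ ┌─┴─┘ ┌───┴───┐ │ │
│1│4 3 2│       │3│ │
│ │ ╶─┬─┤ ╷ ┌───┘ │ │
│0│5 6│ │ │ │A 1 2│ │
│ └─╴ │ ╵ │ ╵ ╶───┘ │
│9 8 7│   │         │
└─────┴───┴─────────┘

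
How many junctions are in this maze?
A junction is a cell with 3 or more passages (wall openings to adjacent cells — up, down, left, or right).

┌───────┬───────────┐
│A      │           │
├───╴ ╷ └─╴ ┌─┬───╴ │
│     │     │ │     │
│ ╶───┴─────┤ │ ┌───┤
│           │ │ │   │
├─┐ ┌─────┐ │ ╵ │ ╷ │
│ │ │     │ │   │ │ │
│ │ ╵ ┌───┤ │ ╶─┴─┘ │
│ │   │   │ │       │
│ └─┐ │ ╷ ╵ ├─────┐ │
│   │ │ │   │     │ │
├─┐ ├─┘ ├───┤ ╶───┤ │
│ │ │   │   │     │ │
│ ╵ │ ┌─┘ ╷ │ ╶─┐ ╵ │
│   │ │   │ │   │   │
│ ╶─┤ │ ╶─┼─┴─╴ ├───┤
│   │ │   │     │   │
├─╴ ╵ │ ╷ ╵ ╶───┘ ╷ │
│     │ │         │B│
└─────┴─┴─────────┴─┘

Checking each cell for number of passages:

Junctions found (3+ passages):
  (0, 2): 3 passages
  (0, 5): 3 passages
  (2, 1): 3 passages
  (3, 6): 3 passages
  (4, 2): 3 passages
  (4, 9): 3 passages
  (6, 6): 3 passages
  (7, 0): 3 passages
  (8, 3): 3 passages
  (9, 1): 3 passages
  (9, 5): 3 passages
Total junctions: 11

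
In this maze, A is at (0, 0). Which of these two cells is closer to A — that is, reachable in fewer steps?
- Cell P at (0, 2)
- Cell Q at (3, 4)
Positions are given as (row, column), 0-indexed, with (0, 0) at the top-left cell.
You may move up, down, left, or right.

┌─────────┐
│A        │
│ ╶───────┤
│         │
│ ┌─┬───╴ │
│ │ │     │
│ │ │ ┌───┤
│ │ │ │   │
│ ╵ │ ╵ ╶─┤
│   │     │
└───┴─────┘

Shortest path A → P at (0, 2): 2 steps
Shortest path A → Q at (3, 4): 13 steps

P is closer (2 steps vs 13 steps).

Path to P:

┌─────────┐
│A → P    │
│ ╶───────┤
│         │
│ ┌─┬───╴ │
│ │ │     │
│ │ │ ┌───┤
│ │ │ │   │
│ ╵ │ ╵ ╶─┤
│   │     │
└───┴─────┘

Path to Q:

┌─────────┐
│A        │
│ ╶───────┤
│↳ → → → ↓│
│ ┌─┬───╴ │
│ │ │↓ ← ↲│
│ │ │ ┌───┤
│ │ │↓│↱ Q│
│ ╵ │ ╵ ╶─┤
│   │↳ ↑  │
└───┴─────┘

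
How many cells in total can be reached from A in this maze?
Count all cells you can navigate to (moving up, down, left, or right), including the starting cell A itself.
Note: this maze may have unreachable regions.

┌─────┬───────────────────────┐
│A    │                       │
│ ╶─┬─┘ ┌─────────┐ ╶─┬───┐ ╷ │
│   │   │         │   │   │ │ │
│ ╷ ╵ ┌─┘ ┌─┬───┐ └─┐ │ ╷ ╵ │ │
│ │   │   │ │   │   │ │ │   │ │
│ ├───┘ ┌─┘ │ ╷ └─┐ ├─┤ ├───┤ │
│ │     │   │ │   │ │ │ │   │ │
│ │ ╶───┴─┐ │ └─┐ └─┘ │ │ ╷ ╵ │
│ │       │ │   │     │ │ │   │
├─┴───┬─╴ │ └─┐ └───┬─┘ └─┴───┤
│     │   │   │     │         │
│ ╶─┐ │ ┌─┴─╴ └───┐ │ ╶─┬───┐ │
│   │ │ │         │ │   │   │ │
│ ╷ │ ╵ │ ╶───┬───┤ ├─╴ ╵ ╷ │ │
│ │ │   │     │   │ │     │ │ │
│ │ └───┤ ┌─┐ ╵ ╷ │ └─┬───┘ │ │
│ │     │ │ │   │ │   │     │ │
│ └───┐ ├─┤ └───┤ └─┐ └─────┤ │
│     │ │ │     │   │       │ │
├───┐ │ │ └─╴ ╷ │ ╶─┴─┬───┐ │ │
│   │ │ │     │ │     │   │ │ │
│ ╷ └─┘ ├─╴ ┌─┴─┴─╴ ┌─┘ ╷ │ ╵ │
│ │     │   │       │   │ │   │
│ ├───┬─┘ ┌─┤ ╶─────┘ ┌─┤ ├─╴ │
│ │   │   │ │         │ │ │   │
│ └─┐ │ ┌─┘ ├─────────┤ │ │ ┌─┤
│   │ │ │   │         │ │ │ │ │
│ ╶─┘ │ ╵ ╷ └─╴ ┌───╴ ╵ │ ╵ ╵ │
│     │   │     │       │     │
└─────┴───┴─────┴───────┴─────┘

Using BFS/flood-fill to find all reachable cells from A:
Maze size: 15 × 15 = 225 total cells
88 cell(s) are walled off and cannot be reached from A.
Reachable cells: 137

Reachable region (· marks reachable cells):

┌─────┬───────────────────────┐
│A · ·│· · · · · · · · · · · ·│
│ ╶─┬─┘ ┌─────────┐ ╶─┬───┐ ╷ │
│· ·│· ·│         │· ·│· ·│·│·│
│ ╷ ╵ ┌─┘ ┌─┬───┐ └─┐ │ ╷ ╵ │ │
│·│· ·│   │·│· ·│   │·│·│· ·│·│
│ ├───┘ ┌─┘ │ ╷ └─┐ ├─┤ ├───┤ │
│·│     │· ·│·│· ·│ │·│·│· ·│·│
│ │ ╶───┴─┐ │ └─┐ └─┘ │ │ ╷ ╵ │
│·│       │·│· ·│· · ·│·│·│· ·│
├─┴───┬─╴ │ └─┐ └───┬─┘ └─┴───┤
│     │   │· ·│· · ·│· · · · ·│
│ ╶─┐ │ ┌─┴─╴ └───┐ │ ╶─┬───┐ │
│   │ │ │· · · · ·│·│· ·│· ·│·│
│ ╷ │ ╵ │ ╶───┬───┤ ├─╴ ╵ ╷ │ │
│ │ │   │· · ·│· ·│·│· · ·│·│·│
│ │ └───┤ ┌─┐ ╵ ╷ │ └─┬───┘ │ │
│ │     │·│ │· ·│·│· ·│· · ·│·│
│ └───┐ ├─┤ └───┤ └─┐ └─────┤ │
│     │ │ │     │· ·│· · · ·│·│
├───┐ │ │ └─╴ ╷ │ ╶─┴─┬───┐ │ │
│   │ │ │     │ │· · ·│· ·│·│·│
│ ╷ └─┘ ├─╴ ┌─┴─┴─╴ ┌─┘ ╷ │ ╵ │
│ │     │   │· · · ·│· ·│·│· ·│
│ ├───┬─┘ ┌─┤ ╶─────┘ ┌─┤ ├─╴ │
│ │   │   │ │· · · · ·│ │·│· ·│
│ └─┐ │ ┌─┘ ├─────────┤ │ │ ┌─┤
│   │ │ │   │         │ │·│·│·│
│ ╶─┘ │ ╵ ╷ └─╴ ┌───╴ ╵ │ ╵ ╵ │
│     │   │     │       │· · ·│
└─────┴───┴─────┴───────┴─────┘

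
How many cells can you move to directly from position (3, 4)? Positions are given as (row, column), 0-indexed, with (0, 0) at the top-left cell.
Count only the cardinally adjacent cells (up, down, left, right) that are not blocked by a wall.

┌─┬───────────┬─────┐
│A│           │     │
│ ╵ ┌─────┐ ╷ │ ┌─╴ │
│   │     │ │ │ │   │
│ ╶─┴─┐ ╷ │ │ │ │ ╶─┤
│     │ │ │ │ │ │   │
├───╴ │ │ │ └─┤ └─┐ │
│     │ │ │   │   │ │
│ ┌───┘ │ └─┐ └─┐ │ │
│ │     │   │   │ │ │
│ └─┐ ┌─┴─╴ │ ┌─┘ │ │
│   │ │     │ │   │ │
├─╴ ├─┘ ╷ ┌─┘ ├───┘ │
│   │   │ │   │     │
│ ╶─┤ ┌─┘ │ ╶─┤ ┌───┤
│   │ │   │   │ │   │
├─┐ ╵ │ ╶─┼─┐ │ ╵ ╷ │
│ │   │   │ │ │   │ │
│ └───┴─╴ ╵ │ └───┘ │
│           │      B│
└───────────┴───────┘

Checking passable neighbors of (3, 4):
Neighbors: (2, 4), (4, 4)
Count: 2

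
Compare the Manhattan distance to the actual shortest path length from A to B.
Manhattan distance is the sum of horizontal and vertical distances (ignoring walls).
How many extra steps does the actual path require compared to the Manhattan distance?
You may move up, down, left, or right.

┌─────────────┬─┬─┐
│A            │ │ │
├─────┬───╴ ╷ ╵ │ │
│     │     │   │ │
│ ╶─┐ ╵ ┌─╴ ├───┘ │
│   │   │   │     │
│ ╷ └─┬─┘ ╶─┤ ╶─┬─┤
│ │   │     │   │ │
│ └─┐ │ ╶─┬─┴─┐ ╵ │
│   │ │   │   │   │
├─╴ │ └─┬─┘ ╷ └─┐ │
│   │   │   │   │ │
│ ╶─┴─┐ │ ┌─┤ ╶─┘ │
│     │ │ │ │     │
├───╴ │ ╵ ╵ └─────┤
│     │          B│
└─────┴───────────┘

Manhattan distance: |7 - 0| + |8 - 0| = 15
Actual path length: 27
Extra steps: 27 - 15 = 12

Solution:

┌─────────────┬─┬─┐
│A → → → → ↓  │ │ │
├─────┬───╴ ╷ ╵ │ │
│↓ ← ↰│↓ ← ↲│   │ │
│ ╶─┐ ╵ ┌─╴ ├───┘ │
│↳ ↓│↑ ↲│   │     │
│ ╷ └─┬─┘ ╶─┤ ╶─┬─┤
│ │↳ ↓│     │   │ │
│ └─┐ │ ╶─┬─┴─┐ ╵ │
│   │↓│   │   │   │
├─╴ │ └─┬─┘ ╷ └─┐ │
│   │↳ ↓│   │   │ │
│ ╶─┴─┐ │ ┌─┤ ╶─┘ │
│     │↓│ │ │     │
├───╴ │ ╵ ╵ └─────┤
│     │↳ → → → → B│
└─────┴───────────┘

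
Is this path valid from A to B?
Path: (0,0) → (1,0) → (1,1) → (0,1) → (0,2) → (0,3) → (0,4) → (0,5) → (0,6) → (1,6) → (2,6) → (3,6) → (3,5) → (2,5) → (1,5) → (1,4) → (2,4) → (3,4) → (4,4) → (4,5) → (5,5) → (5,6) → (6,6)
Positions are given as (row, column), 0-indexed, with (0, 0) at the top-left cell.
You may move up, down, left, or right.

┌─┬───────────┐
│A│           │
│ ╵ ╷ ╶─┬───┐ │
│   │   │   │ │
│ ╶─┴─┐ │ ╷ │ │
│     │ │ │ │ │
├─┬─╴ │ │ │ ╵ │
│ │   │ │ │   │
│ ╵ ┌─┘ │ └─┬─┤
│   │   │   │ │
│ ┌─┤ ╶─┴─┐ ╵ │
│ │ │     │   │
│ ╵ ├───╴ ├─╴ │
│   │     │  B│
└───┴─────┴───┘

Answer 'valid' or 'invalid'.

Checking path validity:
Result: All consecutive moves are passable.

valid

Correct solution:

┌─┬───────────┐
│A│↱ → → → → ↓│
│ ╵ ╷ ╶─┬───┐ │
│↳ ↑│   │↓ ↰│↓│
│ ╶─┴─┐ │ ╷ │ │
│     │ │↓│↑│↓│
├─┬─╴ │ │ │ ╵ │
│ │   │ │↓│↑ ↲│
│ ╵ ┌─┘ │ └─┬─┤
│   │   │↳ ↓│ │
│ ┌─┤ ╶─┴─┐ ╵ │
│ │ │     │↳ ↓│
│ ╵ ├───╴ ├─╴ │
│   │     │  B│
└───┴─────┴───┘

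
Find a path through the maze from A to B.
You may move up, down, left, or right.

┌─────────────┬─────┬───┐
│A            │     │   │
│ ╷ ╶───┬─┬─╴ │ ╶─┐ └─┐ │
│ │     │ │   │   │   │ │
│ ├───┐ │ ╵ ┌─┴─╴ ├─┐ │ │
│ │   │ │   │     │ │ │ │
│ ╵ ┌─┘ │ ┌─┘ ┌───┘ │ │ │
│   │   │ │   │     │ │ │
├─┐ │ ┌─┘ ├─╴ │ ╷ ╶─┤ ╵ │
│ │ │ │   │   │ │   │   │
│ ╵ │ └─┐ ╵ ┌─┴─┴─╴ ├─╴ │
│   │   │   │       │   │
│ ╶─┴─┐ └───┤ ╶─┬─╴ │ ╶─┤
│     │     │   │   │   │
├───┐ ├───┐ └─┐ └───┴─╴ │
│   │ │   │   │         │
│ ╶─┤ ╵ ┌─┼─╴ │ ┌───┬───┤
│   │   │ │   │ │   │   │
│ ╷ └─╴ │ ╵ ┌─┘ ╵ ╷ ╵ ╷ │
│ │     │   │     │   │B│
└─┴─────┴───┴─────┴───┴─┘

Finding the shortest path through the maze:
Path length: 50 steps
Directions: right → right → right → right → right → right → down → left → down → left → down → down → down → right → up → right → up → up → right → right → up → left → up → right → right → down → right → down → down → down → right → down → left → down → right → down → left → left → left → left → down → down → right → up → right → down → right → up → right → down

Solution:

┌─────────────┬─────┬───┐
│A → → → → → ↓│↱ → ↓│   │
│ ╷ ╶───┬─┬─╴ │ ╶─┐ └─┐ │
│ │     │ │↓ ↲│↑ ↰│↳ ↓│ │
│ ├───┐ │ ╵ ┌─┴─╴ ├─┐ │ │
│ │   │ │↓ ↲│↱ → ↑│ │↓│ │
│ ╵ ┌─┘ │ ┌─┘ ┌───┘ │ │ │
│   │   │↓│  ↑│     │↓│ │
├─┐ │ ┌─┘ ├─╴ │ ╷ ╶─┤ ╵ │
│ │ │ │  ↓│↱ ↑│ │   │↳ ↓│
│ ╵ │ └─┐ ╵ ┌─┴─┴─╴ ├─╴ │
│   │   │↳ ↑│       │↓ ↲│
│ ╶─┴─┐ └───┤ ╶─┬─╴ │ ╶─┤
│     │     │   │   │↳ ↓│
├───┐ ├───┐ └─┐ └───┴─╴ │
│   │ │   │   │↓ ← ← ← ↲│
│ ╶─┤ ╵ ┌─┼─╴ │ ┌───┬───┤
│   │   │ │   │↓│↱ ↓│↱ ↓│
│ ╷ └─╴ │ ╵ ┌─┘ ╵ ╷ ╵ ╷ │
│ │     │   │  ↳ ↑│↳ ↑│B│
└─┴─────┴───┴─────┴───┴─┘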